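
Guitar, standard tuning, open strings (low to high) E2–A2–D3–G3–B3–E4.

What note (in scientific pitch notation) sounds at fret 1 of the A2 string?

A2 is MIDI 45. Adding 1 gives 46, which is A#2.
(Equivalently spelled Bb2.)

A#2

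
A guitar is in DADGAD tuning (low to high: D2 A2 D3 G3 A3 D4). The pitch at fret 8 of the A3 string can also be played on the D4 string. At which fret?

3

A3 at fret 8 is A3 + 8 semitones = F4.
The open D4 string is 5 semitones above the open A3, so the same pitch on the D4 string lies at fret 8 − 5 = 3.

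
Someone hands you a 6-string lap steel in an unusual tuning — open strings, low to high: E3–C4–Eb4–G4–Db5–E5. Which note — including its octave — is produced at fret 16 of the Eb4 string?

G5

Eb4 is MIDI 63. Adding 16 gives 79, which is G5.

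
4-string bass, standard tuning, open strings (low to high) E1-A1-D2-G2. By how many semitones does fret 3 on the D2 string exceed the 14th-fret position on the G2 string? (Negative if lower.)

-16 semitones

D2 at fret 3 → F2 (MIDI 41); G2 at fret 14 → A3 (MIDI 57).
41 − 57 = -16, so the two pitches are 16 semitones apart.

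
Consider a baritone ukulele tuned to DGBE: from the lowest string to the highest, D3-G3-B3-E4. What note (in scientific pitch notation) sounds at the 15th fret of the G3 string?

A♯4

Each fret is one semitone, so G3 + 15 = A♯4.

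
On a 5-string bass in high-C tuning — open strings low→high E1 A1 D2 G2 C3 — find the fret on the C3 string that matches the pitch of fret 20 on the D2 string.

D2 at fret 20 is D2 + 20 semitones = A♯3.
The open C3 string is 10 semitones above the open D2, so the same pitch on the C3 string lies at fret 20 − 10 = 10.

10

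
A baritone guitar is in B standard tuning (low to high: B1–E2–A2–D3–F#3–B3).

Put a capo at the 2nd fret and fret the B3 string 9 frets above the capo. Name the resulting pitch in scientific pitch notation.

A#4

The capo raises the open B3 by 2 semitones to C#4; fretting 9 more gives B3 + 2 + 9 = B3 + 11 semitones = A#4.
(Also written Bb.)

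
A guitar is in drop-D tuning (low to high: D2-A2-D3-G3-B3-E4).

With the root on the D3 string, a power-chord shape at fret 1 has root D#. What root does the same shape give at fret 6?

G#

Moving from fret 1 to fret 6 shifts the root by 5 semitones.
D# up 5 semitones is G#.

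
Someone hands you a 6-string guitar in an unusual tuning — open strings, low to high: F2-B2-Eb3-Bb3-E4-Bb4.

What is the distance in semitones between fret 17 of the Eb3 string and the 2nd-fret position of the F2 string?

Eb3 at fret 17 → Ab4 (MIDI 68); F2 at fret 2 → G2 (MIDI 43).
68 − 43 = 25, so the two pitches are 25 semitones apart, with Ab4 the higher.

25 semitones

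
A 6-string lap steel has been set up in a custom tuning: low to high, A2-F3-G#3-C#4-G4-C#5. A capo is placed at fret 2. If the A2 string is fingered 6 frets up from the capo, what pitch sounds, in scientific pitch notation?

The capo raises the open A2 by 2 semitones to B2; fretting 6 more gives A2 + 2 + 6 = A2 + 8 semitones = F3.

F3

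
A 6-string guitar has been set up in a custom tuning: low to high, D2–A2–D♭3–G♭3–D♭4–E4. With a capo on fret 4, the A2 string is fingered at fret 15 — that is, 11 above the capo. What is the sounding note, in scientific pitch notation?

C4

The capo raises the open A2 by 4 semitones to D♭3; fretting 11 more gives A2 + 4 + 11 = A2 + 15 semitones = C4.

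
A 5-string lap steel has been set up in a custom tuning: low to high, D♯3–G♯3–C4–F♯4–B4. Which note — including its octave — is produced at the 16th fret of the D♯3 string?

G4

The open D♯3 string plus 16 semitones: D#–E–F–F#–…–F–F#–G.
The walk passes from B into C once, so the octave number goes from 3 to 4.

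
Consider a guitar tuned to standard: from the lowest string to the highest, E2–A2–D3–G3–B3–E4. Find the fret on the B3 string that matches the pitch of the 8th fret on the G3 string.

4

Fret 8 on G3 is MIDI 55 + 8 = 63 (D♯4). On the B3 string (open MIDI 59), that pitch is 63 − 59 = fret 4.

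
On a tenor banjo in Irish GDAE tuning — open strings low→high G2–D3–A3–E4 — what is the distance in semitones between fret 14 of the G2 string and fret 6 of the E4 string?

G2 at fret 14 → A3 (MIDI 57); E4 at fret 6 → A♯4 (MIDI 70).
57 − 70 = -13, so the two pitches are 13 semitones apart, with A♯4 the higher.

13 semitones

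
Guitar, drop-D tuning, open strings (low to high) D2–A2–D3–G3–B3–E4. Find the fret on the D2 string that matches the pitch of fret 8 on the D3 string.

Fret 8 on D3 is MIDI 50 + 8 = 58 (A#3). On the D2 string (open MIDI 38), that pitch is 58 − 38 = fret 20.

20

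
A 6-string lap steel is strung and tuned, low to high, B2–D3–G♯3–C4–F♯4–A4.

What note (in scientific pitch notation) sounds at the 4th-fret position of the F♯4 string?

The open F♯4 string plus 4 semitones: F#–G–G#–A–A#.
No B→C boundary is crossed, so the octave stays at 4.

A♯4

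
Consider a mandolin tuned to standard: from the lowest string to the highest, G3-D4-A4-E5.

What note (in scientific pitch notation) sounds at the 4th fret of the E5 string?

G♯5

Each fret is one semitone, so E5 + 4 = G♯5.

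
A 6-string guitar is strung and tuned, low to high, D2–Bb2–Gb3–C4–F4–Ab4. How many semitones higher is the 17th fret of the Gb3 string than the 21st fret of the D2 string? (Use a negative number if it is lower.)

Gb3 at fret 17 → B4 (MIDI 71); D2 at fret 21 → B3 (MIDI 59).
71 − 59 = 12, so the two pitches are 12 semitones apart.

12 semitones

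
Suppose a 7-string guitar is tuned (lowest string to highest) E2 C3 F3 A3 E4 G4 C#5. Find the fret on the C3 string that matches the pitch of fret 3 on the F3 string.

8

Fret 3 on F3 is MIDI 53 + 3 = 56 (G#3). On the C3 string (open MIDI 48), that pitch is 56 − 48 = fret 8.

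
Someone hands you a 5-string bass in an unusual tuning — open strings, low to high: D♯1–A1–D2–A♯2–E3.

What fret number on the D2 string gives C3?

10

C3 is 10 semitones above the open D2 (D–D#–E–F–…–A#–B–C), so it sits at fret 10.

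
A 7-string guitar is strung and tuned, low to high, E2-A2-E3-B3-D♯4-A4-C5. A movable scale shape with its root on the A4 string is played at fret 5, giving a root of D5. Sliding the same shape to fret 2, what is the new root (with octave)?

B4

Moving from fret 5 to fret 2 shifts the root by -3 semitones.
D5 down 3 semitones is B4.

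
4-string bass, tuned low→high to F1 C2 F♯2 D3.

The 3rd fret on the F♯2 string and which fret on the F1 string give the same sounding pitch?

F♯2 at fret 3 is F♯2 + 3 semitones = A2.
The open F1 string is 13 semitones below the open F♯2, so the same pitch on the F1 string lies at fret 3 + 13 = 16.

16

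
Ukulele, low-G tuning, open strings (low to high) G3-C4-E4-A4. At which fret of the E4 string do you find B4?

B4 is 7 semitones above the open E4 (E–F–F#–G–G#–A–A#–B), so it sits at fret 7.

7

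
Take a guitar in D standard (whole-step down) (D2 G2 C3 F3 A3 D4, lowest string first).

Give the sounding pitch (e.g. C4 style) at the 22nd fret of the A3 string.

G5

Each fret is one semitone, so A3 + 22 = G5.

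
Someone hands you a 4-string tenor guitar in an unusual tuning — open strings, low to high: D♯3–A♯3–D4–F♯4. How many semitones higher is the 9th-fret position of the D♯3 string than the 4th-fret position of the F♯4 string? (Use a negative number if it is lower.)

-10 semitones

D♯3 at fret 9 → C4 (MIDI 60); F♯4 at fret 4 → A♯4 (MIDI 70).
60 − 70 = -10, so the two pitches are 10 semitones apart.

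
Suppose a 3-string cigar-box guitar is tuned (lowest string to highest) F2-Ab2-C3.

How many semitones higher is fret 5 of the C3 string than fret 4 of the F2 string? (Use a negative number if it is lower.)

C3 at fret 5 → F3 (MIDI 53); F2 at fret 4 → A2 (MIDI 45).
53 − 45 = 8, so the two pitches are 8 semitones apart.

8 semitones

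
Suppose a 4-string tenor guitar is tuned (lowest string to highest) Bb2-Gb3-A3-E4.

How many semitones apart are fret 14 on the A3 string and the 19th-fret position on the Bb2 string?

A3 at fret 14 → B4 (MIDI 71); Bb2 at fret 19 → F4 (MIDI 65).
71 − 65 = 6, so the two pitches are 6 semitones apart, with B4 the higher.

6 semitones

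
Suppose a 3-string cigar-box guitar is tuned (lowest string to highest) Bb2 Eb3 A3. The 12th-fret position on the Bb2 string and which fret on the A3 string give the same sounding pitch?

1

Bb2 at fret 12 is Bb2 + 12 semitones = Bb3.
The open A3 string is 11 semitones above the open Bb2, so the same pitch on the A3 string lies at fret 12 − 11 = 1.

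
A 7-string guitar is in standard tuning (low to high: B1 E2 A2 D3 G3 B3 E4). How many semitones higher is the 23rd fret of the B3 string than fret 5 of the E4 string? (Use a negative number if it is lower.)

B3 at fret 23 → A♯5 (MIDI 82); E4 at fret 5 → A4 (MIDI 69).
82 − 69 = 13, so the two pitches are 13 semitones apart.

13 semitones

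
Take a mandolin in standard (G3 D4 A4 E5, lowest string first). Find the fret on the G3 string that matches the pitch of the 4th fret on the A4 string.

A4 at fret 4 is A4 + 4 semitones = C♯5.
The open G3 string is 14 semitones below the open A4, so the same pitch on the G3 string lies at fret 4 + 14 = 18.

18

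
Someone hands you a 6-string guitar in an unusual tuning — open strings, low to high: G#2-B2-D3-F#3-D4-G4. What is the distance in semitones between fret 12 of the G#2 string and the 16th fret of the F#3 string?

G#2 at fret 12 → G#3 (MIDI 56); F#3 at fret 16 → A#4 (MIDI 70).
56 − 70 = -14, so the two pitches are 14 semitones apart, with A#4 the higher.

14 semitones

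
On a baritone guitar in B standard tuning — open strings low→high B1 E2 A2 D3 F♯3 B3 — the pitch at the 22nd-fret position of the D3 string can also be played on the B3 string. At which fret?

D3 at fret 22 is D3 + 22 semitones = C5.
The open B3 string is 9 semitones above the open D3, so the same pitch on the B3 string lies at fret 22 − 9 = 13.

13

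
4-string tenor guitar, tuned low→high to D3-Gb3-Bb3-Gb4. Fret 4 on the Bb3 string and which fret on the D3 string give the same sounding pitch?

Bb3 at fret 4 is Bb3 + 4 semitones = D4.
The open D3 string is 8 semitones below the open Bb3, so the same pitch on the D3 string lies at fret 4 + 8 = 12.

12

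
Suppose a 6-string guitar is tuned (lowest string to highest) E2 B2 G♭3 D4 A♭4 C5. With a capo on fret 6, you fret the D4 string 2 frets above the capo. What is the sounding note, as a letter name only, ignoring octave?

B♭

The capo raises the open D4 by 6 semitones to A♭4; fretting 2 more gives D4 + 6 + 2 = D4 + 8 semitones, landing on B♭.
(Also written A♯.)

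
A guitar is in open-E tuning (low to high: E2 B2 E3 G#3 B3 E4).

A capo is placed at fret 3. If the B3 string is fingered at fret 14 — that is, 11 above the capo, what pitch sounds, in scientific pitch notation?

The capo raises the open B3 by 3 semitones to D4; fretting 11 more gives B3 + 3 + 11 = B3 + 14 semitones = C#5.

C#5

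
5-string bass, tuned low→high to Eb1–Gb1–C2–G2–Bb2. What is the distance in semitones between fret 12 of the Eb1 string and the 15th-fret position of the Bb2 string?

22 semitones

Eb1 at fret 12 → Eb2 (MIDI 39); Bb2 at fret 15 → Db4 (MIDI 61).
39 − 61 = -22, so the two pitches are 22 semitones apart, with Db4 the higher.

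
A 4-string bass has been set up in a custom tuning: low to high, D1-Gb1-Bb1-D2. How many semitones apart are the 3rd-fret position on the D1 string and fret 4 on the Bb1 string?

D1 at fret 3 → F1 (MIDI 29); Bb1 at fret 4 → D2 (MIDI 38).
29 − 38 = -9, so the two pitches are 9 semitones apart, with D2 the higher.

9 semitones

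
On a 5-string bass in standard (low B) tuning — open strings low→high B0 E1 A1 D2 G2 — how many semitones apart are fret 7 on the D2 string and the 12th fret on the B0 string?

D2 at fret 7 → A2 (MIDI 45); B0 at fret 12 → B1 (MIDI 35).
45 − 35 = 10, so the two pitches are 10 semitones apart, with A2 the higher.

10 semitones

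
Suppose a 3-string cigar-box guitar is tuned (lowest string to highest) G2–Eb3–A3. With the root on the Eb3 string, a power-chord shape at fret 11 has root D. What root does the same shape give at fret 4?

G

Moving from fret 11 to fret 4 shifts the root by -7 semitones.
D down 7 semitones is G.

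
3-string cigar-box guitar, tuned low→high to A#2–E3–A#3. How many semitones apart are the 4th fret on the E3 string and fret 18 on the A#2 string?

E3 at fret 4 → G#3 (MIDI 56); A#2 at fret 18 → E4 (MIDI 64).
56 − 64 = -8, so the two pitches are 8 semitones apart, with E4 the higher.

8 semitones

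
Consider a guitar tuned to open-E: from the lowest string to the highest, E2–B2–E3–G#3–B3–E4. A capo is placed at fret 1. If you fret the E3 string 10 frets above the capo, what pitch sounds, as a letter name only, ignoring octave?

The capo raises the open E3 by 1 semitone to F3; fretting 10 more gives E3 + 1 + 10 = E3 + 11 semitones, landing on D#.
(Also written Eb.)

D#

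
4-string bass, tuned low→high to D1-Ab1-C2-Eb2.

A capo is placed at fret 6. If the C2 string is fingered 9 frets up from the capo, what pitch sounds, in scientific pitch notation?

Eb3

The capo raises the open C2 by 6 semitones to Gb2; fretting 9 more gives C2 + 6 + 9 = C2 + 15 semitones = Eb3.
(Also written D#.)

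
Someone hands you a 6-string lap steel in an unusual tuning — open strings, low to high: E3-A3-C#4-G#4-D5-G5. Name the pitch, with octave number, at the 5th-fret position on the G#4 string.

C#5

The open G#4 string plus 5 semitones: G#–A–A#–B–C–C#.
The walk passes from B into C once, so the octave number goes from 4 to 5.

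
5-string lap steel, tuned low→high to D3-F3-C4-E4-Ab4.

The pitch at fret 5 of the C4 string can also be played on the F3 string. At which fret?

12

C4 at fret 5 is C4 + 5 semitones = F4.
The open F3 string is 7 semitones below the open C4, so the same pitch on the F3 string lies at fret 5 + 7 = 12.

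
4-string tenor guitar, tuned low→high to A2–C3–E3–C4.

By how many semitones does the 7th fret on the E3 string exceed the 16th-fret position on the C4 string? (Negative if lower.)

-17 semitones

E3 at fret 7 → B3 (MIDI 59); C4 at fret 16 → E5 (MIDI 76).
59 − 76 = -17, so the two pitches are 17 semitones apart.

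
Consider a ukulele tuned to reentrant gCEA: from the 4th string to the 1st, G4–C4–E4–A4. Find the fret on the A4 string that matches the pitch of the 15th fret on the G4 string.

Fret 15 on G4 is MIDI 67 + 15 = 82 (A#5). On the A4 string (open MIDI 69), that pitch is 82 − 69 = fret 13.

13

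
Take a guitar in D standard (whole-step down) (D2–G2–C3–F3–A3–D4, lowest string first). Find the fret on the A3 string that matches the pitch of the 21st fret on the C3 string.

C3 at fret 21 is C3 + 21 semitones = A4.
The open A3 string is 9 semitones above the open C3, so the same pitch on the A3 string lies at fret 21 − 9 = 12.

12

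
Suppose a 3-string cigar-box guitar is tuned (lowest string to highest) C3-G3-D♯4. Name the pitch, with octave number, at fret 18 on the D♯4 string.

A5

The open D♯4 string plus 18 semitones: D#–E–F–F#–…–G–G#–A.
The walk passes from B into C once, so the octave number goes from 4 to 5.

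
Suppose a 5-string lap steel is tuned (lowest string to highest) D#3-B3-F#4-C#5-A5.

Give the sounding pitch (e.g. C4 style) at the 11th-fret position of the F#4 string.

F5

The open F#4 string plus 11 semitones: F#–G–G#–A–…–D#–E–F.
The walk passes from B into C once, so the octave number goes from 4 to 5.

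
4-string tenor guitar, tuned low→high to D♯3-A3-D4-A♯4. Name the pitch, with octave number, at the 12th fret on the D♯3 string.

D♯3 is MIDI 51. Adding 12 gives 63, which is D♯4.

D♯4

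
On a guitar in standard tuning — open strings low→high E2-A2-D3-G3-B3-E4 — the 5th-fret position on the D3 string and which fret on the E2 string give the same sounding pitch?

15

Fret 5 on D3 is MIDI 50 + 5 = 55 (G3). On the E2 string (open MIDI 40), that pitch is 55 − 40 = fret 15.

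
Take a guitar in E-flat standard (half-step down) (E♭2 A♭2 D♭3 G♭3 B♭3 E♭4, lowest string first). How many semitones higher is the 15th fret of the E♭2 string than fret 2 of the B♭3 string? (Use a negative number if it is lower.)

-6 semitones

E♭2 at fret 15 → G♭3 (MIDI 54); B♭3 at fret 2 → C4 (MIDI 60).
54 − 60 = -6, so the two pitches are 6 semitones apart.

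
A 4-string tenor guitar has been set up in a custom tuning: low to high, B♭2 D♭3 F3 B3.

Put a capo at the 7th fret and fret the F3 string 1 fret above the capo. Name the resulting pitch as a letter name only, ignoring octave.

The capo raises the open F3 by 7 semitones to C4; fretting 1 more gives F3 + 7 + 1 = F3 + 8 semitones, landing on D♭.

D♭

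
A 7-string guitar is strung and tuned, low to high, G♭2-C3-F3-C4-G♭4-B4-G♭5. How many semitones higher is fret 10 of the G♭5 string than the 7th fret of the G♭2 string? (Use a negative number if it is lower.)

39 semitones

G♭5 at fret 10 → E6 (MIDI 88); G♭2 at fret 7 → D♭3 (MIDI 49).
88 − 49 = 39, so the two pitches are 39 semitones apart.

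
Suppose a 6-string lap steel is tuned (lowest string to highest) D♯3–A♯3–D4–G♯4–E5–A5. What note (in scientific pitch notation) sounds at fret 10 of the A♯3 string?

Each fret is one semitone, so A♯3 + 10 = G♯4.

G♯4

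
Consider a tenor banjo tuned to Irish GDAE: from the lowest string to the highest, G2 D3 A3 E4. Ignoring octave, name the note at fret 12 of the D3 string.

D

D3 is MIDI 50. Adding 12 gives 62; 62 mod 12 = 2, i.e. D.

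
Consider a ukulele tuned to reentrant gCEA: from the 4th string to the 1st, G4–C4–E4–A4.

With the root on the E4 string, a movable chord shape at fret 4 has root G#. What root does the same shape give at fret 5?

A

Moving from fret 4 to fret 5 shifts the root by 1 semitone.
G# up 1 semitone is A.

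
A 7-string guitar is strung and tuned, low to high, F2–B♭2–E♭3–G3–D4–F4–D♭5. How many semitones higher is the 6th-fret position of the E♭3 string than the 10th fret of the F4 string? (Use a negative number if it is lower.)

E♭3 at fret 6 → A3 (MIDI 57); F4 at fret 10 → E♭5 (MIDI 75).
57 − 75 = -18, so the two pitches are 18 semitones apart.

-18 semitones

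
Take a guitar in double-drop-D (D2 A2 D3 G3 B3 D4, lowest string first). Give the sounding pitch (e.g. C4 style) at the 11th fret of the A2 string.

A2 is MIDI 45. Adding 11 gives 56, which is G#3.
(Equivalently spelled Ab3.)

G#3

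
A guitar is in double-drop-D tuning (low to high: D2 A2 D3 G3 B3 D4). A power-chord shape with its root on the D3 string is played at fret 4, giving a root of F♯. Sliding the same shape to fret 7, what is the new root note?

Moving from fret 4 to fret 7 shifts the root by 3 semitones.
F♯ up 3 semitones is A.

A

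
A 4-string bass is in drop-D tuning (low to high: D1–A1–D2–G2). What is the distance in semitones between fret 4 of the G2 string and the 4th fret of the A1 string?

G2 at fret 4 → B2 (MIDI 47); A1 at fret 4 → C♯2 (MIDI 37).
47 − 37 = 10, so the two pitches are 10 semitones apart, with B2 the higher.

10 semitones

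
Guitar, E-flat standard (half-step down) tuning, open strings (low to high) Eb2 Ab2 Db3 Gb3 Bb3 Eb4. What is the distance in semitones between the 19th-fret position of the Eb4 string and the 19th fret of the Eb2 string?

Eb4 at fret 19 → Bb5 (MIDI 82); Eb2 at fret 19 → Bb3 (MIDI 58).
82 − 58 = 24, so the two pitches are 24 semitones apart, with Bb5 the higher.

24 semitones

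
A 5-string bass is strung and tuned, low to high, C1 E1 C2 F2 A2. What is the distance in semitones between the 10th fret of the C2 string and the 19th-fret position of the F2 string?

14 semitones

C2 at fret 10 → A♯2 (MIDI 46); F2 at fret 19 → C4 (MIDI 60).
46 − 60 = -14, so the two pitches are 14 semitones apart, with C4 the higher.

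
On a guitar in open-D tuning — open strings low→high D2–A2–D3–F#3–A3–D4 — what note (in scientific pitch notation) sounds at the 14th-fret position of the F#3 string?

G#4

Each fret is one semitone, so F#3 + 14 = G#4.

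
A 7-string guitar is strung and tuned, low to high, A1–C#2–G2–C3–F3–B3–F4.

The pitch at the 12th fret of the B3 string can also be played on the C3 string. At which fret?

23

B3 at fret 12 is B3 + 12 semitones = B4.
The open C3 string is 11 semitones below the open B3, so the same pitch on the C3 string lies at fret 12 + 11 = 23.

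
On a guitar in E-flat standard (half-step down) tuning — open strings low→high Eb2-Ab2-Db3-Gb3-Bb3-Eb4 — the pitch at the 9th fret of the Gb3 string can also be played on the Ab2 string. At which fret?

19

Gb3 at fret 9 is Gb3 + 9 semitones = Eb4.
The open Ab2 string is 10 semitones below the open Gb3, so the same pitch on the Ab2 string lies at fret 9 + 10 = 19.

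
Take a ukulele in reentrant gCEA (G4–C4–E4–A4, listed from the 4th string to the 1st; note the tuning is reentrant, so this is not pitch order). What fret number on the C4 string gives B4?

B4 is 11 semitones above the open C4 (C–C#–D–D#–…–A–A#–B), so it sits at fret 11.

11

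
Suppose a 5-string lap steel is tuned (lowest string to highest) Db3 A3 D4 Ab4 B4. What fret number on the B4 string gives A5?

10

A5 is 10 semitones above the open B4 (B–C–Db–D–…–G–Ab–A), so it sits at fret 10.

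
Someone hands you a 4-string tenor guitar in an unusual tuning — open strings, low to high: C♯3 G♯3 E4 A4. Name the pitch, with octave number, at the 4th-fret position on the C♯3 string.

The open C♯3 string plus 4 semitones: C#–D–D#–E–F.
No B→C boundary is crossed, so the octave stays at 3.

F3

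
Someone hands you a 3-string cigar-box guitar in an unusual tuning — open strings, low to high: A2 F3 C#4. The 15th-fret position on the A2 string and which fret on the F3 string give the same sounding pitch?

A2 at fret 15 is A2 + 15 semitones = C4.
The open F3 string is 8 semitones above the open A2, so the same pitch on the F3 string lies at fret 15 − 8 = 7.

7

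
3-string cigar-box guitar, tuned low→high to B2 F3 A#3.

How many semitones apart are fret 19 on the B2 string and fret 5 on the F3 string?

B2 at fret 19 → F#4 (MIDI 66); F3 at fret 5 → A#3 (MIDI 58).
66 − 58 = 8, so the two pitches are 8 semitones apart, with F#4 the higher.

8 semitones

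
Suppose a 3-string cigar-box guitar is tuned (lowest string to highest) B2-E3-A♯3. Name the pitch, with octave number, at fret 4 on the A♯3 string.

Each fret is one semitone, so A♯3 + 4 = D4.

D4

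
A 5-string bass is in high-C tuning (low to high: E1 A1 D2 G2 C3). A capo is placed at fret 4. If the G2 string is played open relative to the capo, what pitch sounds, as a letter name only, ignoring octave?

The capo raises the open G2 by 4 semitones to B2; fretting 0 more gives G2 + 4 + 0 = G2 + 4 semitones, landing on B.

B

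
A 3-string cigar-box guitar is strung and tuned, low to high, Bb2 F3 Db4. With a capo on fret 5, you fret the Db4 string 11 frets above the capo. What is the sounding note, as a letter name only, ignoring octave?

F

The capo raises the open Db4 by 5 semitones to Gb4; fretting 11 more gives Db4 + 5 + 11 = Db4 + 16 semitones, landing on F.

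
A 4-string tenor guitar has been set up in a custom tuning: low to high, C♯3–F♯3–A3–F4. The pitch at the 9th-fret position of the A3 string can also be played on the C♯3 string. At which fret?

17

A3 at fret 9 is A3 + 9 semitones = F♯4.
The open C♯3 string is 8 semitones below the open A3, so the same pitch on the C♯3 string lies at fret 9 + 8 = 17.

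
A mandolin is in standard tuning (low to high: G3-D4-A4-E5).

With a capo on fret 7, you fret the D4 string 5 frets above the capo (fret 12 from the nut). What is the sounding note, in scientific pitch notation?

D5

The capo raises the open D4 by 7 semitones to A4; fretting 5 more gives D4 + 7 + 5 = D4 + 12 semitones = D5.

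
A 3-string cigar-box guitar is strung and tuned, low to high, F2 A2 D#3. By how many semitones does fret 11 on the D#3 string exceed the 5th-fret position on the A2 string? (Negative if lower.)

12 semitones

D#3 at fret 11 → D4 (MIDI 62); A2 at fret 5 → D3 (MIDI 50).
62 − 50 = 12, so the two pitches are 12 semitones apart.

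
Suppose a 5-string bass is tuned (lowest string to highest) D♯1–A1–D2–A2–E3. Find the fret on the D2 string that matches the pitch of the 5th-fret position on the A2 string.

A2 at fret 5 is A2 + 5 semitones = D3.
The open D2 string is 7 semitones below the open A2, so the same pitch on the D2 string lies at fret 5 + 7 = 12.

12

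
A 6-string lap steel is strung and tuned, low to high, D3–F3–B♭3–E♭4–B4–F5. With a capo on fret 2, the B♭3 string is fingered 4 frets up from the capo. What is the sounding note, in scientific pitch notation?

E4

The capo raises the open B♭3 by 2 semitones to C4; fretting 4 more gives B♭3 + 2 + 4 = B♭3 + 6 semitones = E4.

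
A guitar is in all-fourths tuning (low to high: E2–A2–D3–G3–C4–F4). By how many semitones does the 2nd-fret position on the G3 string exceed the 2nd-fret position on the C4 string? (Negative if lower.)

G3 at fret 2 → A3 (MIDI 57); C4 at fret 2 → D4 (MIDI 62).
57 − 62 = -5, so the two pitches are 5 semitones apart.

-5 semitones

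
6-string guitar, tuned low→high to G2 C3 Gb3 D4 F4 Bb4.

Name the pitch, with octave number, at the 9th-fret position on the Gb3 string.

Gb3 is MIDI 54. Adding 9 gives 63, which is Eb4.
(Equivalently spelled D#4.)

Eb4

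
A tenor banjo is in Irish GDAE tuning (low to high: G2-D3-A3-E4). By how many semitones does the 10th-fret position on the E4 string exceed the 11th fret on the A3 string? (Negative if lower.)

E4 at fret 10 → D5 (MIDI 74); A3 at fret 11 → G♯4 (MIDI 68).
74 − 68 = 6, so the two pitches are 6 semitones apart.

6 semitones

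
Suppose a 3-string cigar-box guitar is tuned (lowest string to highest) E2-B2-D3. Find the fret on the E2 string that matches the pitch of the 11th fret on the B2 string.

18

B2 at fret 11 is B2 + 11 semitones = A♯3.
The open E2 string is 7 semitones below the open B2, so the same pitch on the E2 string lies at fret 11 + 7 = 18.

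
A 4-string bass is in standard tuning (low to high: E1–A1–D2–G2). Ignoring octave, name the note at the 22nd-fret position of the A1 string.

G

The open A1 string plus 22 semitones: A–A#–B–C–…–F–F#–G.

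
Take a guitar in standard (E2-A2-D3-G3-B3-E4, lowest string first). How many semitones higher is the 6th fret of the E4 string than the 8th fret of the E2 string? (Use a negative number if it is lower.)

22 semitones

E4 at fret 6 → A♯4 (MIDI 70); E2 at fret 8 → C3 (MIDI 48).
70 − 48 = 22, so the two pitches are 22 semitones apart.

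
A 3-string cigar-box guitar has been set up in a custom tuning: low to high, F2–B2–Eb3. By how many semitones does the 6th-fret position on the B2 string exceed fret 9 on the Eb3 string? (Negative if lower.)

B2 at fret 6 → F3 (MIDI 53); Eb3 at fret 9 → C4 (MIDI 60).
53 − 60 = -7, so the two pitches are 7 semitones apart.

-7 semitones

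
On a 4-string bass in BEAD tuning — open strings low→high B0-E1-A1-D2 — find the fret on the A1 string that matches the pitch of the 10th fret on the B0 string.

0

Fret 10 on B0 is MIDI 23 + 10 = 33 (A1). On the A1 string (open MIDI 33), that pitch is 33 − 33 = fret 0.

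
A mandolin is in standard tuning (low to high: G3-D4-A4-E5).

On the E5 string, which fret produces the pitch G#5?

G#5 is 4 semitones above the open E5 (E–F–F#–G–G#), so it sits at fret 4.

4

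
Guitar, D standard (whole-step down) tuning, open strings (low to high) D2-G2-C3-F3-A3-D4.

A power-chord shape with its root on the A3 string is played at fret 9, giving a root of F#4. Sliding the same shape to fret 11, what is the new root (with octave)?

Moving from fret 9 to fret 11 shifts the root by 2 semitones.
F#4 up 2 semitones is G#4.

G#4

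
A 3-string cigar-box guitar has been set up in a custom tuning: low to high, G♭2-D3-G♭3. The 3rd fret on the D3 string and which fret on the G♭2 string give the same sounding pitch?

Fret 3 on D3 is MIDI 50 + 3 = 53 (F3). On the G♭2 string (open MIDI 42), that pitch is 53 − 42 = fret 11.

11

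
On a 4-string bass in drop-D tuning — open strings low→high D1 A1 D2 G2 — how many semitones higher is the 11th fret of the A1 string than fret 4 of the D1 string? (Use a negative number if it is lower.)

14 semitones

A1 at fret 11 → G♯2 (MIDI 44); D1 at fret 4 → F♯1 (MIDI 30).
44 − 30 = 14, so the two pitches are 14 semitones apart.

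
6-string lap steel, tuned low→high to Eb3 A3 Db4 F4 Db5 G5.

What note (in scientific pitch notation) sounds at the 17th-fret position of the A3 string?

The open A3 string plus 17 semitones: A–Bb–B–C–…–C–Db–D.
The walk passes from B into C 2 times, so the octave number goes from 3 to 5.

D5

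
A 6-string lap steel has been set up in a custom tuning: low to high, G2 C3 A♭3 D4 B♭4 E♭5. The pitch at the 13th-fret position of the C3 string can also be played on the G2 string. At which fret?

Fret 13 on C3 is MIDI 48 + 13 = 61 (D♭4). On the G2 string (open MIDI 43), that pitch is 61 − 43 = fret 18.

18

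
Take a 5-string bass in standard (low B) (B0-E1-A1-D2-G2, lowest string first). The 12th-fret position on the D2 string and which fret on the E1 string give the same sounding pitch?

Fret 12 on D2 is MIDI 38 + 12 = 50 (D3). On the E1 string (open MIDI 28), that pitch is 50 − 28 = fret 22.

22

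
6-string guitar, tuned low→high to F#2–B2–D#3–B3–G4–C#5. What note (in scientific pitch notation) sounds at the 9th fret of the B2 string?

The open B2 string plus 9 semitones: B–C–C#–D–D#–E–F–F#–G–G#.
The walk passes from B into C once, so the octave number goes from 2 to 3.
(Equivalently spelled Ab3.)

G#3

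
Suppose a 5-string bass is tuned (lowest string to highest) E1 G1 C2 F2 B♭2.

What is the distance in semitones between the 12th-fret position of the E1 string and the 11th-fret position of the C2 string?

7 semitones

E1 at fret 12 → E2 (MIDI 40); C2 at fret 11 → B2 (MIDI 47).
40 − 47 = -7, so the two pitches are 7 semitones apart, with B2 the higher.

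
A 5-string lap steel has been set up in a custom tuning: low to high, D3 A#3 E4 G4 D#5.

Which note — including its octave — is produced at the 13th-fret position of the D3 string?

D#4

The open D3 string plus 13 semitones: D–D#–E–F–…–C#–D–D#.
The walk passes from B into C once, so the octave number goes from 3 to 4.
(Equivalently spelled Eb4.)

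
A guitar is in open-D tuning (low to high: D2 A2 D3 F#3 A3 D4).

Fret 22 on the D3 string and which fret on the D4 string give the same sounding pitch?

10

Fret 22 on D3 is MIDI 50 + 22 = 72 (C5). On the D4 string (open MIDI 62), that pitch is 72 − 62 = fret 10.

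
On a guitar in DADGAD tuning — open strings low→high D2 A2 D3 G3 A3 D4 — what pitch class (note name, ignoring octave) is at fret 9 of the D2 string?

D2 is MIDI 38. Adding 9 gives 47; 47 mod 12 = 11, i.e. B.

B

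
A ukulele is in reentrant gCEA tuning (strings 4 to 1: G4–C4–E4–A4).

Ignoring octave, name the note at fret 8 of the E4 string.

Each fret is one semitone, so E4 + 8 = C.

C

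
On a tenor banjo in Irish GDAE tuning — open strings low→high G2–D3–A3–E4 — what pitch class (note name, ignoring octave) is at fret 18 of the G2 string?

C♯

G2 is MIDI 43. Adding 18 gives 61; 61 mod 12 = 1, i.e. C♯.
(Equivalently spelled D♭.)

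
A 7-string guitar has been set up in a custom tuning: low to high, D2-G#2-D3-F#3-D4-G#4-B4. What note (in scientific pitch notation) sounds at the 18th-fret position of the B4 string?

The open B4 string plus 18 semitones: B–C–C#–D–…–D#–E–F.
The walk passes from B into C 2 times, so the octave number goes from 4 to 6.

F6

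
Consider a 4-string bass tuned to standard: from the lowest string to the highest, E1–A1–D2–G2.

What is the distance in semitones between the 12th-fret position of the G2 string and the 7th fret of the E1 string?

G2 at fret 12 → G3 (MIDI 55); E1 at fret 7 → B1 (MIDI 35).
55 − 35 = 20, so the two pitches are 20 semitones apart, with G3 the higher.

20 semitones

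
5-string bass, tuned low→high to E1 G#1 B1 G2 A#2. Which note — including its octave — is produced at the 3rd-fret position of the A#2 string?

The open A#2 string plus 3 semitones: A#–B–C–C#.
The walk passes from B into C once, so the octave number goes from 2 to 3.
(Equivalently spelled Db3.)

C#3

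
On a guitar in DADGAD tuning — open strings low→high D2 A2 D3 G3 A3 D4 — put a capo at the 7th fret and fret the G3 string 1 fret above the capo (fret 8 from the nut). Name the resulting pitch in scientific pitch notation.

D#4

The capo raises the open G3 by 7 semitones to D4; fretting 1 more gives G3 + 7 + 1 = G3 + 8 semitones = D#4.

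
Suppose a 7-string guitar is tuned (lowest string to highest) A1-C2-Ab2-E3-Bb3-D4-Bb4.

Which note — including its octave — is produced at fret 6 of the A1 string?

The open A1 string plus 6 semitones: A–Bb–B–C–Db–D–Eb.
The walk passes from B into C once, so the octave number goes from 1 to 2.

Eb2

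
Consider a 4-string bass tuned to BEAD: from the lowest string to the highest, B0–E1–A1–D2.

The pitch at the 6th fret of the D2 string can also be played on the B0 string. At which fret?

21

D2 at fret 6 is D2 + 6 semitones = G♯2.
The open B0 string is 15 semitones below the open D2, so the same pitch on the B0 string lies at fret 6 + 15 = 21.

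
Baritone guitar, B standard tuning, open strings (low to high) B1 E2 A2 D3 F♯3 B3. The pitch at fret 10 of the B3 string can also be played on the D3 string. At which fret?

19

B3 at fret 10 is B3 + 10 semitones = A4.
The open D3 string is 9 semitones below the open B3, so the same pitch on the D3 string lies at fret 10 + 9 = 19.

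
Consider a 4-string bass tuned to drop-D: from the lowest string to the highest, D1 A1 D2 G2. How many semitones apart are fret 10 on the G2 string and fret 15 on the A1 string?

G2 at fret 10 → F3 (MIDI 53); A1 at fret 15 → C3 (MIDI 48).
53 − 48 = 5, so the two pitches are 5 semitones apart, with F3 the higher.

5 semitones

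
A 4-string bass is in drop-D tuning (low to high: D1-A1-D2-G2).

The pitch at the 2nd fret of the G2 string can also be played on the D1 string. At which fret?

Fret 2 on G2 is MIDI 43 + 2 = 45 (A2). On the D1 string (open MIDI 26), that pitch is 45 − 26 = fret 19.

19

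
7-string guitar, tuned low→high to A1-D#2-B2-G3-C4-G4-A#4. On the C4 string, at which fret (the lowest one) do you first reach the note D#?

3

From C4, count semitones up the chromatic scale until reaching D#: C–C#–D–D# — 3 steps.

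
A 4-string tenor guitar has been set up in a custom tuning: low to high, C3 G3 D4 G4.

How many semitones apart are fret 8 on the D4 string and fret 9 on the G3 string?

6 semitones

D4 at fret 8 → A#4 (MIDI 70); G3 at fret 9 → E4 (MIDI 64).
70 − 64 = 6, so the two pitches are 6 semitones apart, with A#4 the higher.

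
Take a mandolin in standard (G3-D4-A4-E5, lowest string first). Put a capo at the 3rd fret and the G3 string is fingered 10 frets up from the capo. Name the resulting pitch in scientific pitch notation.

The capo raises the open G3 by 3 semitones to A#3; fretting 10 more gives G3 + 3 + 10 = G3 + 13 semitones = G#4.

G#4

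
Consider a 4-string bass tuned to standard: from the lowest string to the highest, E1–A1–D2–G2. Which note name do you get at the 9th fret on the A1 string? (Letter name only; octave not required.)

F#

Each fret is one semitone, so A1 + 9 = F#.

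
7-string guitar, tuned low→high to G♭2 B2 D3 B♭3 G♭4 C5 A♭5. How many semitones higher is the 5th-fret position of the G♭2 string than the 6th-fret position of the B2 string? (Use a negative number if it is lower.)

-6 semitones

G♭2 at fret 5 → B2 (MIDI 47); B2 at fret 6 → F3 (MIDI 53).
47 − 53 = -6, so the two pitches are 6 semitones apart.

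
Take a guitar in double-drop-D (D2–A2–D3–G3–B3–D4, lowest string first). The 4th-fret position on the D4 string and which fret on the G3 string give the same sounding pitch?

11

D4 at fret 4 is D4 + 4 semitones = F♯4.
The open G3 string is 7 semitones below the open D4, so the same pitch on the G3 string lies at fret 4 + 7 = 11.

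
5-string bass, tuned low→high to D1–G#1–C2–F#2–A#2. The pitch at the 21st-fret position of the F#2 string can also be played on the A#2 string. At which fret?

17

F#2 at fret 21 is F#2 + 21 semitones = D#4.
The open A#2 string is 4 semitones above the open F#2, so the same pitch on the A#2 string lies at fret 21 − 4 = 17.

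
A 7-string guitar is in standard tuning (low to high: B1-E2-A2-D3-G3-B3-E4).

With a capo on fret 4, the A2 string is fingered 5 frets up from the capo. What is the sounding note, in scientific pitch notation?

F♯3

The capo raises the open A2 by 4 semitones to C♯3; fretting 5 more gives A2 + 4 + 5 = A2 + 9 semitones = F♯3.
(Also written G♭.)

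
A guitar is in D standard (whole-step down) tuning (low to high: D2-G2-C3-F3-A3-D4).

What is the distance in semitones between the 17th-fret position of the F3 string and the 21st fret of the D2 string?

11 semitones

F3 at fret 17 → A♯4 (MIDI 70); D2 at fret 21 → B3 (MIDI 59).
70 − 59 = 11, so the two pitches are 11 semitones apart, with A♯4 the higher.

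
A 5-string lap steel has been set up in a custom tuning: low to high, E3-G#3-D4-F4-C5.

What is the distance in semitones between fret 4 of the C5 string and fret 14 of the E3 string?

C5 at fret 4 → E5 (MIDI 76); E3 at fret 14 → F#4 (MIDI 66).
76 − 66 = 10, so the two pitches are 10 semitones apart, with E5 the higher.

10 semitones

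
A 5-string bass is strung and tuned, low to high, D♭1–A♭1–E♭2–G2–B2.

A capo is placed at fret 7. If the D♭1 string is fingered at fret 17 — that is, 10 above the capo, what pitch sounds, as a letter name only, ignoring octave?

The capo raises the open D♭1 by 7 semitones to A♭1; fretting 10 more gives D♭1 + 7 + 10 = D♭1 + 17 semitones, landing on G♭.
(Also written F♯.)

G♭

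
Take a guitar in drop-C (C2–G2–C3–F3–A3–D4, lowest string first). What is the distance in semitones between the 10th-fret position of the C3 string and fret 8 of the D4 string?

C3 at fret 10 → A#3 (MIDI 58); D4 at fret 8 → A#4 (MIDI 70).
58 − 70 = -12, so the two pitches are 12 semitones apart, with A#4 the higher.

12 semitones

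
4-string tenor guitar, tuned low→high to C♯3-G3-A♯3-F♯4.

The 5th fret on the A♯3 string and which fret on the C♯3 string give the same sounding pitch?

14

A♯3 at fret 5 is A♯3 + 5 semitones = D♯4.
The open C♯3 string is 9 semitones below the open A♯3, so the same pitch on the C♯3 string lies at fret 5 + 9 = 14.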